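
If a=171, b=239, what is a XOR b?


171 ^ 239 = 68

68


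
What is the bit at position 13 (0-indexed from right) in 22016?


0b101011000000000, position 13 = 0

0


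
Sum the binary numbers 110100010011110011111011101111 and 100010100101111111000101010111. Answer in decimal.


110100010011110011111011101111 + 100010100101111111000101010111 = 1010110111001110011000001000110 = 1457991750

1457991750


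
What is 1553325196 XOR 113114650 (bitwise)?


0b1011100100101011101110010001100 ^ 0b110101111011111111000011010 = 0b1011010001010000010001010010110 = 1512579734

1512579734


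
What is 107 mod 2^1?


107 & 1 = 1

1


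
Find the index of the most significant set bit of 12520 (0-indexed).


0b11000011101000. Highest set bit at position 13

13


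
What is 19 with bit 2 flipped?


19 ^ (1 << 2) = 19 ^ 4 = 23

23


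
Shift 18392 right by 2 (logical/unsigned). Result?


0b100011111011000 >> 2 = 0b1000111110110 = 4598

4598


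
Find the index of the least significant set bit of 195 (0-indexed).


0b11000011. Lowest set bit at position 0

0


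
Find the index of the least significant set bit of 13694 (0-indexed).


0b11010101111110. Lowest set bit at position 1

1


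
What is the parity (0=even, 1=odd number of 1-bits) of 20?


0b10100 has 2 ones => parity 0

0


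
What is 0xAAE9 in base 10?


AAE9 hex = 43753 decimal

43753


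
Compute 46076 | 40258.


0b1011001111111100 | 0b1001110101000010 = 0b1011111111111110 = 49150

49150


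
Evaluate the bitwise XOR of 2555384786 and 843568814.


0b10011000010100000001001111010010 ^ 0b110010010001111101011010101110 = 0b10101010000101111100010101111100 = 2853684604

2853684604


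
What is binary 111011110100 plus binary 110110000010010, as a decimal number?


111011110100 + 110110000010010 = 111101100000110 = 31494

31494


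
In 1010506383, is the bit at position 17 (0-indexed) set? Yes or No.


0b111100001110110001101010001111, bit 17 = 1. Yes

Yes


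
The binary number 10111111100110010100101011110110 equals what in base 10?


10111111100110010100101011110110 in decimal = 3214494454

3214494454


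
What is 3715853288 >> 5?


0b11011101011110110110101111101000 >> 5 = 0b110111010111101101101011111 = 116120415

116120415


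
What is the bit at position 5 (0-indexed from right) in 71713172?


0b100010001100100000110010100, position 5 = 0

0


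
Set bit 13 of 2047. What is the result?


2047 | (1 << 13) = 2047 | 8192 = 10239

10239


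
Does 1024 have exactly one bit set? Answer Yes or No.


0b10000000000. Only one bit set => Yes

Yes


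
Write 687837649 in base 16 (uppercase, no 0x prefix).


687837649 = 28FF91D1 hex

28FF91D1


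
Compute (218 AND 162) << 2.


Step 1: 218 & 162 = 130
Step 2: 130 << 2 = 520

520


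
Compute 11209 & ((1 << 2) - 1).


11209 & 3 = 1

1


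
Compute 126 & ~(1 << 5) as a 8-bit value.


126 & ~(1 << 5) = 94

94


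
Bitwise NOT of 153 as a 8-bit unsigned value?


~0b10011001 = 0b1100110 = 102 (8-bit unsigned)

102


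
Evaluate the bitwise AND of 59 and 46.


0b111011 & 0b101110 = 0b101010 = 42

42


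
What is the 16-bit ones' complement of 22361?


22361 ^ 65535 = 43174

43174


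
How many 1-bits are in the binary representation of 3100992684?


0b10111000110101010110010010101100 has 16 set bits

16


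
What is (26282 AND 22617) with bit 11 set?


Step 1: 26282 & 22617 = 16392
Step 2: 16392 | (1 << 11) = 16392 | 2048 = 18440

18440


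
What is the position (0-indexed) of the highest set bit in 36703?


0b1000111101011111. Highest set bit at position 15

15


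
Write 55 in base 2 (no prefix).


55 = 110111 in binary

110111


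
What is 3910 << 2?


0b111101000110 << 2 = 0b11110100011000 = 15640

15640


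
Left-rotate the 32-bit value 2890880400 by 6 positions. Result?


Rotate 0b10101100010011110101010110010000 left by 6 (32-bit) = 0b10011110101010110010000101011 = 332751915

332751915


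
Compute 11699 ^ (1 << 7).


11699 ^ (1 << 7) = 11699 ^ 128 = 11571

11571


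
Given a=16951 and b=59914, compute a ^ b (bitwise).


16951 ^ 59914 = 43069

43069


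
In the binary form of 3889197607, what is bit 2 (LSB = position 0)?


0b11100111110100000111001000100111, position 2 = 1

1


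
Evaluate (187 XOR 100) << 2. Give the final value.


Step 1: 187 ^ 100 = 223
Step 2: 223 << 2 = 892

892


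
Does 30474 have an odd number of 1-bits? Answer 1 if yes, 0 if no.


0b111011100001010 has 8 ones => parity 0

0


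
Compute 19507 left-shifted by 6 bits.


0b100110000110011 << 6 = 0b100110000110011000000 = 1248448

1248448


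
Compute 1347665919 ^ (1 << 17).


1347665919 ^ (1 << 17) = 1347665919 ^ 131072 = 1347534847

1347534847


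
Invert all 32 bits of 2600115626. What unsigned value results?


2600115626 ^ 4294967295 = 1694851669

1694851669


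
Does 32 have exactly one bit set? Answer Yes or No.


0b100000. Only one bit set => Yes

Yes


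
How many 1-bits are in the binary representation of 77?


0b1001101 has 4 set bits

4


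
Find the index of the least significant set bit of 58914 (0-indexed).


0b1110011000100010. Lowest set bit at position 1

1


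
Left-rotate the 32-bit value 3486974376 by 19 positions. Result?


Rotate 0b11001111110101110000000110101000 left by 19 (32-bit) = 0b1101010001100111111010111000 = 222723768

222723768


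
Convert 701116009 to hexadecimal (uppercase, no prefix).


701116009 = 29CA2E69 hex

29CA2E69


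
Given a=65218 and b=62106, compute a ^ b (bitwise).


65218 ^ 62106 = 3160

3160


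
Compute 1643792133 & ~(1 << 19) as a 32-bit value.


1643792133 & ~(1 << 19) = 1643267845

1643267845


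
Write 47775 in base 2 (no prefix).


47775 = 1011101010011111 in binary

1011101010011111


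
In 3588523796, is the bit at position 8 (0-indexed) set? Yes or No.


0b11010101111001001000011100010100, bit 8 = 1. Yes

Yes


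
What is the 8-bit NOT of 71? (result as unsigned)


~0b1000111 = 0b10111000 = 184 (8-bit unsigned)

184


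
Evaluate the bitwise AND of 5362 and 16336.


0b1010011110010 & 0b11111111010000 = 0b1010011010000 = 5328

5328


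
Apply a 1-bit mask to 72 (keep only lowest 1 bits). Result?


72 & 1 = 0

0


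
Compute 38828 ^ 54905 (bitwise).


0b1001011110101100 ^ 0b1101011001111001 = 0b100000111010101 = 16853

16853


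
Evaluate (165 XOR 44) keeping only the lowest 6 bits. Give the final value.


Step 1: 165 ^ 44 = 137
Step 2: 137 & 63 = 9

9


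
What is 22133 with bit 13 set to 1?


22133 | (1 << 13) = 22133 | 8192 = 30325

30325


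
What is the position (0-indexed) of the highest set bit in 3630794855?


0b11011000011010011000100001100111. Highest set bit at position 31

31


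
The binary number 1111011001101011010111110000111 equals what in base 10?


1111011001101011010111110000111 in decimal = 2067115911

2067115911


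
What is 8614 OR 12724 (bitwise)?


0b10000110100110 | 0b11000110110100 = 0b11000110110110 = 12726

12726


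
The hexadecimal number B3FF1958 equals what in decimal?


B3FF1958 hex = 3019839832 decimal

3019839832


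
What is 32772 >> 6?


0b1000000000000100 >> 6 = 0b1000000000 = 512

512


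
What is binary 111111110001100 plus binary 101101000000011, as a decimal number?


111111110001100 + 101101000000011 = 1101100110001111 = 55695

55695


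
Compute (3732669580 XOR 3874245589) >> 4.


Step 1: 3732669580 ^ 3874245589 = 948981593
Step 2: 948981593 >> 4 = 59311349

59311349


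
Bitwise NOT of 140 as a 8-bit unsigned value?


~0b10001100 = 0b1110011 = 115 (8-bit unsigned)

115


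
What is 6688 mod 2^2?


6688 & 3 = 0

0


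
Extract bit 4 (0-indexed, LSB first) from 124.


0b1111100, position 4 = 1

1


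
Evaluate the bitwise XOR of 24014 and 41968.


0b101110111001110 ^ 0b1010001111110000 = 0b1111111000111110 = 65086

65086


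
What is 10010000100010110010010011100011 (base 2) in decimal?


10010000100010110010010011100011 in decimal = 2425038051

2425038051


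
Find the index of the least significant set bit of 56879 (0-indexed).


0b1101111000101111. Lowest set bit at position 0

0


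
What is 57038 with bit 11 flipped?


57038 ^ (1 << 11) = 57038 ^ 2048 = 54990

54990


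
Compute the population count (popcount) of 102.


0b1100110 has 4 set bits

4


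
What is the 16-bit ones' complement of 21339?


21339 ^ 65535 = 44196

44196


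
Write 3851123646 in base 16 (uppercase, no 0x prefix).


3851123646 = E58B7BBE hex

E58B7BBE


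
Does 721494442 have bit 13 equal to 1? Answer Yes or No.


0b101011000000010010000110101010, bit 13 = 1. Yes

Yes


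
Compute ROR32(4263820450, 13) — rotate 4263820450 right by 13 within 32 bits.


Rotate 0b11111110001001001011110010100010 right by 13 (32-bit) = 0b11100101000101111111000100100101 = 3843551525

3843551525


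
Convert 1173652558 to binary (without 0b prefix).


1173652558 = 1000101111101001000010001001110 in binary

1000101111101001000010001001110


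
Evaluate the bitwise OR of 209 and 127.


0b11010001 | 0b1111111 = 0b11111111 = 255

255


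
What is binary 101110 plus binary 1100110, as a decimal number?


101110 + 1100110 = 10010100 = 148

148


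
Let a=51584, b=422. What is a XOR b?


51584 ^ 422 = 51238

51238


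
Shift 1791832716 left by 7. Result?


0b1101010110011010011001010001100 << 7 = 0b11010101100110100110010100011000000000 = 229354587648

229354587648


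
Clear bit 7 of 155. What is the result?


155 & ~(1 << 7) = 27

27


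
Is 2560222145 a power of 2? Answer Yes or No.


0b10011000100110011110001111000001. Multiple bits set => No

No


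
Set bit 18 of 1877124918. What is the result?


1877124918 | (1 << 18) = 1877124918 | 262144 = 1877387062

1877387062


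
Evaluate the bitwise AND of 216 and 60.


0b11011000 & 0b111100 = 0b11000 = 24

24


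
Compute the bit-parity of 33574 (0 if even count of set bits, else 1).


0b1000001100100110 has 6 ones => parity 0

0


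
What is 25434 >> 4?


0b110001101011010 >> 4 = 0b11000110101 = 1589

1589


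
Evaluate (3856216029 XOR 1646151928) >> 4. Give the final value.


Step 1: 3856216029 ^ 1646151928 = 2277992229
Step 2: 2277992229 >> 4 = 142374514

142374514


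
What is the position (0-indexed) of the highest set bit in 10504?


0b10100100001000. Highest set bit at position 13

13


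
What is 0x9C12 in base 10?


9C12 hex = 39954 decimal

39954


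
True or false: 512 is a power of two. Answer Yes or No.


0b1000000000. Only one bit set => Yes

Yes


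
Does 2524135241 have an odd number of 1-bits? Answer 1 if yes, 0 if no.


0b10010110011100110011111101001001 has 18 ones => parity 0

0


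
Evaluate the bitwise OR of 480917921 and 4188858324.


0b11100101010100011100110100001 | 0b11111001101011001110011111010100 = 0b11111101101011101111111111110101 = 4256104437

4256104437


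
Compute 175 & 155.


0b10101111 & 0b10011011 = 0b10001011 = 139

139


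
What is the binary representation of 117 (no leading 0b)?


117 = 1110101 in binary

1110101


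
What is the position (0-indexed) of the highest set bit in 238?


0b11101110. Highest set bit at position 7

7


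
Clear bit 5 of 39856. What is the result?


39856 & ~(1 << 5) = 39824

39824


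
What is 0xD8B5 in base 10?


D8B5 hex = 55477 decimal

55477


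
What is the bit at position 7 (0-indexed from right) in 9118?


0b10001110011110, position 7 = 1

1


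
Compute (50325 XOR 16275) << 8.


Step 1: 50325 ^ 16275 = 64262
Step 2: 64262 << 8 = 16451072

16451072


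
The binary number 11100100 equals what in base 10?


11100100 in decimal = 228

228


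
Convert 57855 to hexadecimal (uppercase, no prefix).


57855 = E1FF hex

E1FF


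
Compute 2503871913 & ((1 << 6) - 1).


2503871913 & 63 = 41

41


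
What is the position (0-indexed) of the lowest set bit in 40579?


0b1001111010000011. Lowest set bit at position 0

0


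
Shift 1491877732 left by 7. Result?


0b1011000111011000011111101100100 << 7 = 0b10110001110110000111111011001000000000 = 190960349696

190960349696


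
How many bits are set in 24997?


0b110000110100101 has 7 set bits

7


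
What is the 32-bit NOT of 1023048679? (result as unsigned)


~0b111100111110100111101111100111 = 0b11000011000001011000010000011000 = 3271918616 (32-bit unsigned)

3271918616


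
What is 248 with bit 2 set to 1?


248 | (1 << 2) = 248 | 4 = 252

252


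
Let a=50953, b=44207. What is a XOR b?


50953 ^ 44207 = 27558

27558


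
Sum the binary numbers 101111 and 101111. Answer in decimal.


101111 + 101111 = 1011110 = 94

94


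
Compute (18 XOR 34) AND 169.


Step 1: 18 ^ 34 = 48
Step 2: 48 & 169 = 32

32


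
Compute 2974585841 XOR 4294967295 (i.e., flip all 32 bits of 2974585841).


2974585841 ^ 4294967295 = 1320381454

1320381454


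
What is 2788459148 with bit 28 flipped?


2788459148 ^ (1 << 28) = 2788459148 ^ 268435456 = 3056894604

3056894604


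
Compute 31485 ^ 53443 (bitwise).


0b111101011111101 ^ 0b1101000011000011 = 0b1010101000111110 = 43582

43582


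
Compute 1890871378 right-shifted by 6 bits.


0b1110000101101000110100001010010 >> 6 = 0b1110000101101000110100001 = 29544865

29544865


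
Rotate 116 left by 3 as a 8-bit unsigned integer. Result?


Rotate 0b1110100 left by 3 (8-bit) = 0b10100011 = 163

163


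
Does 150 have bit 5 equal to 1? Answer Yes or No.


0b10010110, bit 5 = 0. No

No


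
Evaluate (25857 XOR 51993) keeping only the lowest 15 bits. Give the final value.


Step 1: 25857 ^ 51993 = 44568
Step 2: 44568 & 32767 = 11800

11800


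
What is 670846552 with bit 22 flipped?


670846552 ^ (1 << 22) = 670846552 ^ 4194304 = 666652248

666652248


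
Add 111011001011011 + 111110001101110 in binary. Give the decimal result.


111011001011011 + 111110001101110 = 1111001011001001 = 62153

62153


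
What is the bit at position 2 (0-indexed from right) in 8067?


0b1111110000011, position 2 = 0

0


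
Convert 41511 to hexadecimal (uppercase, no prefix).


41511 = A227 hex

A227


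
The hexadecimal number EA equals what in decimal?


EA hex = 234 decimal

234


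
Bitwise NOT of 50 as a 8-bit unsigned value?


~0b110010 = 0b11001101 = 205 (8-bit unsigned)

205


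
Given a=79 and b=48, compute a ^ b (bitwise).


79 ^ 48 = 127

127


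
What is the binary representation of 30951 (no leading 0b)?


30951 = 111100011100111 in binary

111100011100111


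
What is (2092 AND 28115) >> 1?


Step 1: 2092 & 28115 = 2048
Step 2: 2048 >> 1 = 1024

1024


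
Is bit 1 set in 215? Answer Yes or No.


0b11010111, bit 1 = 1. Yes

Yes


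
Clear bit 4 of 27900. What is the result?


27900 & ~(1 << 4) = 27884

27884


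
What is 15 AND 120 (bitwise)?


0b1111 & 0b1111000 = 0b1000 = 8

8


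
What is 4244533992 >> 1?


0b11111100111111100111001011101000 >> 1 = 0b1111110011111110011100101110100 = 2122266996

2122266996


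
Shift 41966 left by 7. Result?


0b1010001111101110 << 7 = 0b10100011111011100000000 = 5371648

5371648


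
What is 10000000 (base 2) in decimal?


10000000 in decimal = 128

128


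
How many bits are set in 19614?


0b100110010011110 has 8 set bits

8


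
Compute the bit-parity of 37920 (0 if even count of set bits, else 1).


0b1001010000100000 has 4 ones => parity 0

0


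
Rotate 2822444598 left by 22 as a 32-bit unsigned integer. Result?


Rotate 0b10101000001110110001011000110110 left by 22 (32-bit) = 0b10001101101010100000111011000101 = 2376732357

2376732357


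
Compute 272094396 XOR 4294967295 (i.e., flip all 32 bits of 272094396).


272094396 ^ 4294967295 = 4022872899

4022872899


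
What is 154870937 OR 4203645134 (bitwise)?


0b1001001110110010010010011001 | 0b11111010100011101000100011001110 = 0b11111011101111111010110011011111 = 4223642847

4223642847


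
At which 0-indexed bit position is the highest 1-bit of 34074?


0b1000010100011010. Highest set bit at position 15

15


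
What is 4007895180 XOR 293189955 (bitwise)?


0b11101110111000111010000010001100 ^ 0b10001011110011011100101000011 = 0b11111111100110100001100111001111 = 4288289231

4288289231


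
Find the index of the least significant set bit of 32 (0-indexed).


0b100000. Lowest set bit at position 5

5


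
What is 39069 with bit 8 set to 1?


39069 | (1 << 8) = 39069 | 256 = 39325

39325


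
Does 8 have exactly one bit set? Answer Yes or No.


0b1000. Only one bit set => Yes

Yes


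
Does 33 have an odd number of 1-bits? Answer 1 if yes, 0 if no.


0b100001 has 2 ones => parity 0

0


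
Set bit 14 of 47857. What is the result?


47857 | (1 << 14) = 47857 | 16384 = 64241

64241


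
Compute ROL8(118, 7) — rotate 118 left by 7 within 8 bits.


Rotate 0b1110110 left by 7 (8-bit) = 0b111011 = 59

59


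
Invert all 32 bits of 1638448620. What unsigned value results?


1638448620 ^ 4294967295 = 2656518675

2656518675


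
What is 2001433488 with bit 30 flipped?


2001433488 ^ (1 << 30) = 2001433488 ^ 1073741824 = 927691664

927691664


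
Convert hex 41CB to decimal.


41CB hex = 16843 decimal

16843


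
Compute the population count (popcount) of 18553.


0b100100001111001 has 7 set bits

7


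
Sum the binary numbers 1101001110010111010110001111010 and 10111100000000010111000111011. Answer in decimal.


1101001110010111010110001111010 + 10111100000000010111000111011 = 10000001010010111101101010110101 = 2169232053

2169232053


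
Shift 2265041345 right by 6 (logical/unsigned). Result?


0b10000111000000011100100111000001 >> 6 = 0b10000111000000011100100111 = 35391271

35391271


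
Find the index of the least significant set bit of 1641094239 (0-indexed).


0b1100001110100010001110001011111. Lowest set bit at position 0

0


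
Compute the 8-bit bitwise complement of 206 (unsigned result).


~0b11001110 = 0b110001 = 49 (8-bit unsigned)

49


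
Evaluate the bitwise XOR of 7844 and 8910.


0b1111010100100 ^ 0b10001011001110 = 0b11110001101010 = 15466

15466


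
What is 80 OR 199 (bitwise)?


0b1010000 | 0b11000111 = 0b11010111 = 215

215


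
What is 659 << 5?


0b1010010011 << 5 = 0b101001001100000 = 21088

21088


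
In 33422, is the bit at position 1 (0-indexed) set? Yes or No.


0b1000001010001110, bit 1 = 1. Yes

Yes


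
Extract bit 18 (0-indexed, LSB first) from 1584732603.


0b1011110011101010001100110111011, position 18 = 1

1


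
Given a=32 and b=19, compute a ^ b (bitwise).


32 ^ 19 = 51

51


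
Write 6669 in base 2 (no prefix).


6669 = 1101000001101 in binary

1101000001101


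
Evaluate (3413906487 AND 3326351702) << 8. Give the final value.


Step 1: 3413906487 & 3326351702 = 3259240470
Step 2: 3259240470 << 8 = 834365560320

834365560320


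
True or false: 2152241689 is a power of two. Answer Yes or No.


0b10000000010010001001101000011001. Multiple bits set => No

No


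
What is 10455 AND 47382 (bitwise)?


0b10100011010111 & 0b1011100100010110 = 0b10100000010110 = 10262

10262


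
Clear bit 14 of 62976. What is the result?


62976 & ~(1 << 14) = 46592

46592


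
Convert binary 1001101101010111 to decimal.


1001101101010111 in decimal = 39767

39767


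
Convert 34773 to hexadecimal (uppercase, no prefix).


34773 = 87D5 hex

87D5


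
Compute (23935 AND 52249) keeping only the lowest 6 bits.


Step 1: 23935 & 52249 = 19481
Step 2: 19481 & 63 = 25

25


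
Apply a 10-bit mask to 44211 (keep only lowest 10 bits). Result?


44211 & 1023 = 179

179


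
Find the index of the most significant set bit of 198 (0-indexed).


0b11000110. Highest set bit at position 7

7


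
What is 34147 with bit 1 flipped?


34147 ^ (1 << 1) = 34147 ^ 2 = 34145

34145


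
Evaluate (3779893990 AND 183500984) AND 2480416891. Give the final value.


Step 1: 3779893990 & 183500984 = 4194464
Step 2: 4194464 & 2480416891 = 4194336

4194336


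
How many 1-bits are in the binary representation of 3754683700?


0b11011111110010111110110100110100 has 21 set bits

21


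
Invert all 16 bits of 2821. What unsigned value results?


2821 ^ 65535 = 62714

62714


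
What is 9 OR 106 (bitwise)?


0b1001 | 0b1101010 = 0b1101011 = 107

107


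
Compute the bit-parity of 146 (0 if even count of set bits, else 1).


0b10010010 has 3 ones => parity 1

1


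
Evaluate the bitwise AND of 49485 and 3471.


0b1100000101001101 & 0b110110001111 = 0b100001101 = 269

269


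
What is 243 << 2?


0b11110011 << 2 = 0b1111001100 = 972

972


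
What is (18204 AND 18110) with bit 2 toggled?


Step 1: 18204 & 18110 = 17948
Step 2: 17948 ^ (1 << 2) = 17948 ^ 4 = 17944

17944


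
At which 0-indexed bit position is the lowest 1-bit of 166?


0b10100110. Lowest set bit at position 1

1


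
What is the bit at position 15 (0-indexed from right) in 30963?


0b111100011110011, position 15 = 0

0


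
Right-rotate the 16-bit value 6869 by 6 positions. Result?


Rotate 0b1101011010101 right by 6 (16-bit) = 0b101010001101011 = 21611

21611


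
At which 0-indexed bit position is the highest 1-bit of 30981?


0b111100100000101. Highest set bit at position 14

14


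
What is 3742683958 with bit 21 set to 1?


3742683958 | (1 << 21) = 3742683958 | 2097152 = 3744781110

3744781110


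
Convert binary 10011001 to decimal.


10011001 in decimal = 153

153


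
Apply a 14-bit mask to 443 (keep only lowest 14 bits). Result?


443 & 16383 = 443

443


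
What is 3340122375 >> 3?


0b11000111000101100011100100000111 >> 3 = 0b11000111000101100011100100000 = 417515296

417515296


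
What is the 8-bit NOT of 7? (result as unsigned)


~0b111 = 0b11111000 = 248 (8-bit unsigned)

248


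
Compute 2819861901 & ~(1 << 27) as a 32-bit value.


2819861901 & ~(1 << 27) = 2685644173

2685644173


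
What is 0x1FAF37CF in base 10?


1FAF37CF hex = 531576783 decimal

531576783


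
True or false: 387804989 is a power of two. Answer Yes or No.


0b10111000111010110111100111101. Multiple bits set => No

No


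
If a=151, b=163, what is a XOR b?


151 ^ 163 = 52

52


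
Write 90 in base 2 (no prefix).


90 = 1011010 in binary

1011010


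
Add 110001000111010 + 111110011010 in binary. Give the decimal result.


110001000111010 + 111110011010 = 111000111010100 = 29140

29140


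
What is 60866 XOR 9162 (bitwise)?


0b1110110111000010 ^ 0b10001111001010 = 0b1100111000001000 = 52744

52744


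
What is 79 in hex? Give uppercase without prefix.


79 = 4F hex

4F


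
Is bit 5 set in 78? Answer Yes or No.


0b1001110, bit 5 = 0. No

No


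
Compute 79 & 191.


0b1001111 & 0b10111111 = 0b1111 = 15

15


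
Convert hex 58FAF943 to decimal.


58FAF943 hex = 1492842819 decimal

1492842819


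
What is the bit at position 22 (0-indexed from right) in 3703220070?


0b11011100101110101010011101100110, position 22 = 0

0


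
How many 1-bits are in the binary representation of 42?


0b101010 has 3 set bits

3


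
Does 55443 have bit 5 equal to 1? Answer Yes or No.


0b1101100010010011, bit 5 = 0. No

No


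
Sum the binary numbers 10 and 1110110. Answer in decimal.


10 + 1110110 = 1111000 = 120

120


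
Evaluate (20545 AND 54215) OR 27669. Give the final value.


Step 1: 20545 & 54215 = 20545
Step 2: 20545 | 27669 = 31829

31829


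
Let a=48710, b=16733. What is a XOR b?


48710 ^ 16733 = 65307

65307


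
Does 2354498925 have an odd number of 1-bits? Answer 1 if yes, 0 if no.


0b10001100010101101100110101101101 has 17 ones => parity 1

1


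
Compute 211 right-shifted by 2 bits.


0b11010011 >> 2 = 0b110100 = 52

52


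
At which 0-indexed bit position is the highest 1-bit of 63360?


0b1111011110000000. Highest set bit at position 15

15


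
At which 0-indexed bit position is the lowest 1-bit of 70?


0b1000110. Lowest set bit at position 1

1


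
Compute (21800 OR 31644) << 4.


Step 1: 21800 | 31644 = 32700
Step 2: 32700 << 4 = 523200

523200


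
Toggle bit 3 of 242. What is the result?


242 ^ (1 << 3) = 242 ^ 8 = 250

250


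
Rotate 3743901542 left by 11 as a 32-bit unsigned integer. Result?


Rotate 0b11011111001001110110011101100110 left by 11 (32-bit) = 0b111011001110110011011011111001 = 993736441

993736441


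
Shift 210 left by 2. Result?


0b11010010 << 2 = 0b1101001000 = 840

840


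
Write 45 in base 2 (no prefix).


45 = 101101 in binary

101101


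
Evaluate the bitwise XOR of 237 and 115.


0b11101101 ^ 0b1110011 = 0b10011110 = 158

158


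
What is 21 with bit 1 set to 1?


21 | (1 << 1) = 21 | 2 = 23

23


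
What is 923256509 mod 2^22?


923256509 & 4194303 = 509629

509629


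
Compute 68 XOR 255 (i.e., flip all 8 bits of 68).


68 ^ 255 = 187

187


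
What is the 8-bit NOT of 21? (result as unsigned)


~0b10101 = 0b11101010 = 234 (8-bit unsigned)

234


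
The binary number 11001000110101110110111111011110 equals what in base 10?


11001000110101110110111111011110 in decimal = 3369562078

3369562078


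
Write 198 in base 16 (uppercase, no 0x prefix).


198 = C6 hex

C6


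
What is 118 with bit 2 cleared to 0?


118 & ~(1 << 2) = 114

114


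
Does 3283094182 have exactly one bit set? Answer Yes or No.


0b11000011101100000000101010100110. Multiple bits set => No

No


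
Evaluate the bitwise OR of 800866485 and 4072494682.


0b101111101111000100000010110101 | 0b11110010101111010101011001011010 = 0b11111111101111010101011011111111 = 4290598655

4290598655


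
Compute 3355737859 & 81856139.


0b11001000000001000111111100000011 & 0b100111000010000011010001011 = 0b11000000011 = 1539

1539


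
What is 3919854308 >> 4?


0b11101001101001000011101011100100 >> 4 = 0b1110100110100100001110101110 = 244990894

244990894


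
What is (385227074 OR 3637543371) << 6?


Step 1: 385227074 | 3637543371 = 3740703179
Step 2: 3740703179 << 6 = 239405003456

239405003456


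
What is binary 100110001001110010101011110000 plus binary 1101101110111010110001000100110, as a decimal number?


100110001001110010101011110000 + 1101101110111010110001000100110 = 10010100000001001000110100010110 = 2483326230

2483326230


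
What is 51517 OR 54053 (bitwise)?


0b1100100100111101 | 0b1101001100100101 = 0b1101101100111101 = 56125

56125


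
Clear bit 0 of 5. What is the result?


5 & ~(1 << 0) = 4

4


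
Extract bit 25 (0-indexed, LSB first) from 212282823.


0b1100101001110010110111000111, position 25 = 0

0


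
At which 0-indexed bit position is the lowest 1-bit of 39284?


0b1001100101110100. Lowest set bit at position 2

2


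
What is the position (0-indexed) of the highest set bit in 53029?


0b1100111100100101. Highest set bit at position 15

15


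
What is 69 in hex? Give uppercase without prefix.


69 = 45 hex

45


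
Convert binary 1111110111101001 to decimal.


1111110111101001 in decimal = 65001

65001


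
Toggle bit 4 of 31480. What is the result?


31480 ^ (1 << 4) = 31480 ^ 16 = 31464

31464


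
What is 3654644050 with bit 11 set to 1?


3654644050 | (1 << 11) = 3654644050 | 2048 = 3654646098

3654646098


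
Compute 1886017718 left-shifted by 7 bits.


0b1110000011010100101100010110110 << 7 = 0b11100000110101001011000101101100000000 = 241410267904

241410267904


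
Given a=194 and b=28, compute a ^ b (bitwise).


194 ^ 28 = 222

222


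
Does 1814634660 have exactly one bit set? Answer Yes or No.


0b1101100001010010010000010100100. Multiple bits set => No

No


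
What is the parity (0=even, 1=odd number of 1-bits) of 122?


0b1111010 has 5 ones => parity 1

1


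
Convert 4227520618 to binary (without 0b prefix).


4227520618 = 11111011111110101101100001101010 in binary

11111011111110101101100001101010


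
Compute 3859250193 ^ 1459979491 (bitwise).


0b11100110000001110111110000010001 ^ 0b1010111000001011000010011100011 = 0b10110001000000101111100011110010 = 2969762034

2969762034


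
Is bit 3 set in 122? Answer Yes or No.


0b1111010, bit 3 = 1. Yes

Yes


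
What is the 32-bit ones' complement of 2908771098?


2908771098 ^ 4294967295 = 1386196197

1386196197


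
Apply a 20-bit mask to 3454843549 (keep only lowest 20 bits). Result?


3454843549 & 1048575 = 834205

834205


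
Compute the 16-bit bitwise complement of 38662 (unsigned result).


~0b1001011100000110 = 0b110100011111001 = 26873 (16-bit unsigned)

26873


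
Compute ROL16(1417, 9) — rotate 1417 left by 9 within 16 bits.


Rotate 0b10110001001 left by 9 (16-bit) = 0b1001000001011 = 4619

4619


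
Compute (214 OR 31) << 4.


Step 1: 214 | 31 = 223
Step 2: 223 << 4 = 3568

3568


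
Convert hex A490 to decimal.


A490 hex = 42128 decimal

42128


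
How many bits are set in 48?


0b110000 has 2 set bits

2


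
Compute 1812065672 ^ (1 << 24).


1812065672 ^ (1 << 24) = 1812065672 ^ 16777216 = 1828842888

1828842888


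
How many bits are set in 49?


0b110001 has 3 set bits

3


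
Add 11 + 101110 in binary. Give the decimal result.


11 + 101110 = 110001 = 49

49


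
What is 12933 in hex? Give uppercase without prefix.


12933 = 3285 hex

3285


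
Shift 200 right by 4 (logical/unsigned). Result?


0b11001000 >> 4 = 0b1100 = 12

12


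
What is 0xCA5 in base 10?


CA5 hex = 3237 decimal

3237


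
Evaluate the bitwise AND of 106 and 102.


0b1101010 & 0b1100110 = 0b1100010 = 98

98


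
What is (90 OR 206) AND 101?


Step 1: 90 | 206 = 222
Step 2: 222 & 101 = 68

68


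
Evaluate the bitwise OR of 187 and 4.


0b10111011 | 0b100 = 0b10111111 = 191

191


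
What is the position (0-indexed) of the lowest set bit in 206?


0b11001110. Lowest set bit at position 1

1


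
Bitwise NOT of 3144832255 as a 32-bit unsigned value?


~0b10111011011100100101010011111111 = 0b1000100100011011010101100000000 = 1150135040 (32-bit unsigned)

1150135040


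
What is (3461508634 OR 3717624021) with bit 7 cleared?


Step 1: 3461508634 | 3717624021 = 3755376351
Step 2: 3755376351 & ~(1 << 7) = 3755376223

3755376223


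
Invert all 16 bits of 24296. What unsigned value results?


24296 ^ 65535 = 41239

41239


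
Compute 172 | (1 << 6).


172 | (1 << 6) = 172 | 64 = 236

236


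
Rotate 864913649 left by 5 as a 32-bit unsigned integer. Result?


Rotate 0b110011100011011000100011110001 left by 5 (32-bit) = 0b1110001101100010001111000100110 = 1907432998

1907432998


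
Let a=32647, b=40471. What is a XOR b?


32647 ^ 40471 = 57744

57744


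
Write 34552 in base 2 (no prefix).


34552 = 1000011011111000 in binary

1000011011111000


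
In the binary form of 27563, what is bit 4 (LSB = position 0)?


0b110101110101011, position 4 = 0

0


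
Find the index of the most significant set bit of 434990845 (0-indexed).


0b11001111011010110111011111101. Highest set bit at position 28

28


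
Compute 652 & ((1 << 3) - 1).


652 & 7 = 4

4


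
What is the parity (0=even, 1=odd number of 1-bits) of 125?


0b1111101 has 6 ones => parity 0

0


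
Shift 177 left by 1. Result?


0b10110001 << 1 = 0b101100010 = 354

354


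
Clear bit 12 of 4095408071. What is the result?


4095408071 & ~(1 << 12) = 4095403975

4095403975


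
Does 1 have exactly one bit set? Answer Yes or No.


0b1. Only one bit set => Yes

Yes


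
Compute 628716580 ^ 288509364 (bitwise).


0b100101011110010111010000100100 ^ 0b10001001100100100110110110100 = 0b110100010010110011100110010000 = 877345168

877345168


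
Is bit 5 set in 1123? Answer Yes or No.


0b10001100011, bit 5 = 1. Yes

Yes


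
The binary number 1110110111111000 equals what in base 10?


1110110111111000 in decimal = 60920

60920


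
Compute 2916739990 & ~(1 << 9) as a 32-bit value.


2916739990 & ~(1 << 9) = 2916739478

2916739478


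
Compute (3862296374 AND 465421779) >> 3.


Step 1: 3862296374 & 465421779 = 37078290
Step 2: 37078290 >> 3 = 4634786

4634786


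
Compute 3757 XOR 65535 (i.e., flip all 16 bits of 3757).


3757 ^ 65535 = 61778

61778


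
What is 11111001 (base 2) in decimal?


11111001 in decimal = 249

249


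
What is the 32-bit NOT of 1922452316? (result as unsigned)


~0b1110010100101100100101101011100 = 0b10001101011010011011010010100011 = 2372514979 (32-bit unsigned)

2372514979


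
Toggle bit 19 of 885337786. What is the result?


885337786 ^ (1 << 19) = 885337786 ^ 524288 = 885862074

885862074


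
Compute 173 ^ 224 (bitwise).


0b10101101 ^ 0b11100000 = 0b1001101 = 77

77


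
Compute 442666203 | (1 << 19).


442666203 | (1 << 19) = 442666203 | 524288 = 443190491

443190491


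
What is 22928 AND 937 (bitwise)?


0b101100110010000 & 0b1110101001 = 0b110000000 = 384

384


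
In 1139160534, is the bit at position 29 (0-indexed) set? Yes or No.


0b1000011111001100011010111010110, bit 29 = 0. No

No


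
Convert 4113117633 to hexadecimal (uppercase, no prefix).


4113117633 = F52931C1 hex

F52931C1


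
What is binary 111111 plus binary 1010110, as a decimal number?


111111 + 1010110 = 10010101 = 149

149


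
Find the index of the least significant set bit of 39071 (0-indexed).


0b1001100010011111. Lowest set bit at position 0

0


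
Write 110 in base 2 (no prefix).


110 = 1101110 in binary

1101110


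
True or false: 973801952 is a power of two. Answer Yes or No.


0b111010000010110000100111100000. Multiple bits set => No

No


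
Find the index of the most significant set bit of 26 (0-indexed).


0b11010. Highest set bit at position 4

4


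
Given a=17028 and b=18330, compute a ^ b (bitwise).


17028 ^ 18330 = 1310

1310


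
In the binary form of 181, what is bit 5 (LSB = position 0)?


0b10110101, position 5 = 1

1


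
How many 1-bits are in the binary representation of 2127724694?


0b1111110110100101000000010010110 has 15 set bits

15


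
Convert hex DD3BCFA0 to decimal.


DD3BCFA0 hex = 3711684512 decimal

3711684512


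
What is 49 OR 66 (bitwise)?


0b110001 | 0b1000010 = 0b1110011 = 115

115


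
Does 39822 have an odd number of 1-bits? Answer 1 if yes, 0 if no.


0b1001101110001110 has 9 ones => parity 1

1


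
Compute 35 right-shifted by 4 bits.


0b100011 >> 4 = 0b10 = 2

2


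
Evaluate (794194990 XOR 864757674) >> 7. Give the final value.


Step 1: 794194990 ^ 864757674 = 484266884
Step 2: 484266884 >> 7 = 3783335

3783335


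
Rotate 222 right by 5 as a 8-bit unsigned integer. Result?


Rotate 0b11011110 right by 5 (8-bit) = 0b11110110 = 246

246


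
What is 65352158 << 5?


0b11111001010011000111011110 << 5 = 0b1111100101001100011101111000000 = 2091269056

2091269056


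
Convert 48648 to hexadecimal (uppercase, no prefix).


48648 = BE08 hex

BE08


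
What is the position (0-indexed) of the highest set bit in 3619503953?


0b11010111101111010011111101010001. Highest set bit at position 31

31


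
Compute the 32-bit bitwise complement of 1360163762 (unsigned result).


~0b1010001000100100111001110110010 = 0b10101110111011011000110001001101 = 2934803533 (32-bit unsigned)

2934803533


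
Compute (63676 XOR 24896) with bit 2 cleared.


Step 1: 63676 ^ 24896 = 39420
Step 2: 39420 & ~(1 << 2) = 39416

39416


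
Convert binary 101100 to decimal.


101100 in decimal = 44

44


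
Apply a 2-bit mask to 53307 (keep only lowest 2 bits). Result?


53307 & 3 = 3

3


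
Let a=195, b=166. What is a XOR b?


195 ^ 166 = 101

101


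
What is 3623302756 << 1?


0b11010111111101110011011001100100 << 1 = 0b110101111111011100110110011001000 = 7246605512

7246605512


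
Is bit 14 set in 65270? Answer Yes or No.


0b1111111011110110, bit 14 = 1. Yes

Yes


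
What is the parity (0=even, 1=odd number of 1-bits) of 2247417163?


0b10000101111101001101110101001011 has 18 ones => parity 0

0


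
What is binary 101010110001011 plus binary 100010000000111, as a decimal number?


101010110001011 + 100010000000111 = 1001100110010010 = 39314

39314


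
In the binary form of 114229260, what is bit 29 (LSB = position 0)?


0b110110011110000000000001100, position 29 = 0

0


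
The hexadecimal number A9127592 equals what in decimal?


A9127592 hex = 2836559250 decimal

2836559250


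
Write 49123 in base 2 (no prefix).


49123 = 1011111111100011 in binary

1011111111100011


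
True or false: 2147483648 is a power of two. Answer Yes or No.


0b10000000000000000000000000000000. Only one bit set => Yes

Yes


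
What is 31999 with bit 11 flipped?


31999 ^ (1 << 11) = 31999 ^ 2048 = 29951

29951


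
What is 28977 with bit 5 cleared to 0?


28977 & ~(1 << 5) = 28945

28945


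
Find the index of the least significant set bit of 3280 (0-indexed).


0b110011010000. Lowest set bit at position 4

4


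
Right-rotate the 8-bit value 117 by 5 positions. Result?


Rotate 0b1110101 right by 5 (8-bit) = 0b10101011 = 171

171


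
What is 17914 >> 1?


0b100010111111010 >> 1 = 0b10001011111101 = 8957

8957


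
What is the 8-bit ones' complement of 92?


92 ^ 255 = 163

163


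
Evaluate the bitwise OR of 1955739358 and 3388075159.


0b1110100100100100011011011011110 | 0b11001001111100011110110010010111 = 0b11111101111100111111111011011111 = 4260626143

4260626143


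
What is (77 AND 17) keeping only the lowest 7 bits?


Step 1: 77 & 17 = 1
Step 2: 1 & 127 = 1

1


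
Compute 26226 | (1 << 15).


26226 | (1 << 15) = 26226 | 32768 = 58994

58994


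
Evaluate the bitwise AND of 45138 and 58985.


0b1011000001010010 & 0b1110011001101001 = 0b1010000001000000 = 41024

41024


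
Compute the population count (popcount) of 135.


0b10000111 has 4 set bits

4


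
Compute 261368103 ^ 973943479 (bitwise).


0b1111100101000010100100100111 ^ 0b111010000011010011001010110111 = 0b110101100110010001101110010000 = 899226512

899226512


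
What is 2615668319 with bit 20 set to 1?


2615668319 | (1 << 20) = 2615668319 | 1048576 = 2616716895

2616716895
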